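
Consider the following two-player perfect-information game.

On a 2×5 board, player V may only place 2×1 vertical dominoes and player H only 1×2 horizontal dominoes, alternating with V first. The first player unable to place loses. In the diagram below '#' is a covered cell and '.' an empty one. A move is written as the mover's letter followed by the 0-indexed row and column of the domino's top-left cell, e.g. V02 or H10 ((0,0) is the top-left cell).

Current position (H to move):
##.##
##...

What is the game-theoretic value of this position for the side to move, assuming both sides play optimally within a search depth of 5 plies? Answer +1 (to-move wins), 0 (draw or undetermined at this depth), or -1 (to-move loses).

[##.##/##...] H move#1: H12:+1/##.##/####.*, H13:-1/##.##/##.##
[##.##/####.] end (terminal -1, V#2); searched ##.##/##... to 5

value(##.##/##..., H) = +1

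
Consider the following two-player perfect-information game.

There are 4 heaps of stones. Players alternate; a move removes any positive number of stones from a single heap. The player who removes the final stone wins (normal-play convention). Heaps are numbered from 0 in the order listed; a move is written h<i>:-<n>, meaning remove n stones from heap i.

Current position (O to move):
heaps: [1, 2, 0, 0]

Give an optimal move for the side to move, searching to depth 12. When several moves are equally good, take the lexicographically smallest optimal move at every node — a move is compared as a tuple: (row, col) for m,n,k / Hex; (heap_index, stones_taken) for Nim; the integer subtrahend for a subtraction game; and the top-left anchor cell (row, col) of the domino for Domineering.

O's best at [(1,2,0,0)]: h1:-1

p1 O@[(1,2,0,0)]: h0:-1[(0,2,0,0)]-1 h1:-1[(1,1,0,0)]+1* h1:-2[(1,0,0,0)]-1
p2 X@[(1,1,0,0)]: h0:-1[(0,1,0,0)]-1* h1:-1[(1,0,0,0)]-1
p3 O@[(0,1,0,0)]: h1:-1[(0,0,0,0)]+1*
p4 X@[(0,0,0,0)] terminal -1; root [(1,2,0,0)] d12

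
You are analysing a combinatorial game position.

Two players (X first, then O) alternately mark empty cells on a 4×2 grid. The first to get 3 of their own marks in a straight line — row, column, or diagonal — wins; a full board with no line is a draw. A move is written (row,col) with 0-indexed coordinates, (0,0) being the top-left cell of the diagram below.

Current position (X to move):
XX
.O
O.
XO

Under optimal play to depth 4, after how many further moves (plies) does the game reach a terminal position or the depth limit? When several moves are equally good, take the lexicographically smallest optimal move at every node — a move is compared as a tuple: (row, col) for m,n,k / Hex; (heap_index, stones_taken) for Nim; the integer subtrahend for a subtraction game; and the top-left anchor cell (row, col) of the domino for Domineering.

ply 1, X at XX/.O/O./XO | (1,0)=-1→XX/XO/O./XO; (2,1)=+0→XX/.O/OX/XO*
ply 2, O at XX/.O/OX/XO | (1,0)=+0→XX/OO/OX/XO*
ply 3: XX/OO/OX/XO is terminal +0 (X); from XX/.O/O./XO depth 4

PV length from [XX/.O/O./XO]: 2 plies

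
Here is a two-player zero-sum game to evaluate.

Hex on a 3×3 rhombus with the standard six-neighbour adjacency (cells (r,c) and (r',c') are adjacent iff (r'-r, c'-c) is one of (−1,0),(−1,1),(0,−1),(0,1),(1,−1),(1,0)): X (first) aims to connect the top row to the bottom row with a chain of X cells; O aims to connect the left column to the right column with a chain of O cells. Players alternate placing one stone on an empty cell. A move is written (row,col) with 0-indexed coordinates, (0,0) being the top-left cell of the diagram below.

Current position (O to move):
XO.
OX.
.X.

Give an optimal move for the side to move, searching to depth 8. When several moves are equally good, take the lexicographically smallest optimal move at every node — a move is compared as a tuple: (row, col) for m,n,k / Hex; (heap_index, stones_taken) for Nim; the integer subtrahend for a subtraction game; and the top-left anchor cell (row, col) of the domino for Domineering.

O's best at [XO./OX./.X.]: (0,2)

p1 O@[XO./OX./.X.]: (0,2)[XOO/OX./.X.]+1* (1,2)[XO./OXO/.X.]-1 (2,0)[XO./OX./OX.]-1 (2,2)[XO./OX./.XO]-1
p2 X@[XOO/OX./.X.] terminal -1; root [XO./OX./.X.] d8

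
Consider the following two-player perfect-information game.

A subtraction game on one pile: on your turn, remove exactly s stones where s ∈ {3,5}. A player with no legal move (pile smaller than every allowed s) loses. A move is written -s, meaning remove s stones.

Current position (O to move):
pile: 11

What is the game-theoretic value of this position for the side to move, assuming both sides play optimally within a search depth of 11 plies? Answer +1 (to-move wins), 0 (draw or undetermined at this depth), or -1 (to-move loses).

value(11, O) = +1

[11] O move#1: -3:+1/8*, -5:-1/6
[8] X move#2: -3:-1/5*, -5:-1/3
[5] O move#3: -3:+1/2*, -5:+1/0
[2] end (terminal -1, X#4); searched 11 to 11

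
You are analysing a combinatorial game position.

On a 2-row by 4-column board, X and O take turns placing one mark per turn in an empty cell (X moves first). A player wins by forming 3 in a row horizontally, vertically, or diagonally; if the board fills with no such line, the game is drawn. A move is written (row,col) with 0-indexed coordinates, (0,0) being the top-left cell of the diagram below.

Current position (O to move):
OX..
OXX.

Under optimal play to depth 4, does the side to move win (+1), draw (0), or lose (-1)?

[OX../OXX.] O move#1: (0,2):-1/OXO./OXX., (0,3):-1/OX.O/OXX., (1,3):+0/OX../OXXO*
[OX../OXXO] X move#2: (0,2):+0/OXX./OXXO*, (0,3):+0/OX.X/OXXO
[OXX./OXXO] O move#3: (0,3):+0/OXXO/OXXO*
[OXXO/OXXO] end (terminal +0, X#4); searched OX../OXX. to 4

value(OX../OXX., O) = 0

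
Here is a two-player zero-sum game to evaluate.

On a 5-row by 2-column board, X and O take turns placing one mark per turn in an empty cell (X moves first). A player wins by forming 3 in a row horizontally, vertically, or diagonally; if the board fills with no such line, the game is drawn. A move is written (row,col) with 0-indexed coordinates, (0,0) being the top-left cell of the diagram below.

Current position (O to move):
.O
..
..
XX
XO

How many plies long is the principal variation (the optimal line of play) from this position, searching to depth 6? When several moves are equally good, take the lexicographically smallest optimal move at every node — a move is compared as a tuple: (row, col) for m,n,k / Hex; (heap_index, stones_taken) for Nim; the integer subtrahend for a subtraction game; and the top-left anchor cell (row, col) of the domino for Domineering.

PV length from [.O/../../XX/XO]: 5 plies

p1 O@[.O/../../XX/XO]: (0,0)[OO/../../XX/XO]-1 (1,0)[.O/O./../XX/XO]-1 (1,1)[.O/.O/../XX/XO]-1 (2,0)[.O/../O./XX/XO]+0* (2,1)[.O/../.O/XX/XO]-1
p2 X@[.O/../O./XX/XO]: (0,0)[XO/../O./XX/XO]+0* (1,0)[.O/X./O./XX/XO]+0 (1,1)[.O/.X/O./XX/XO]+0 (2,1)[.O/../OX/XX/XO]+0
p3 O@[XO/../O./XX/XO]: (1,0)[XO/O./O./XX/XO]+0* (1,1)[XO/.O/O./XX/XO]+0 (2,1)[XO/../OO/XX/XO]+0
p4 X@[XO/O./O./XX/XO]: (1,1)[XO/OX/O./XX/XO]+0* (2,1)[XO/O./OX/XX/XO]+0
p5 O@[XO/OX/O./XX/XO]: (2,1)[XO/OX/OO/XX/XO]+0*
p6 X@[XO/OX/OO/XX/XO] terminal +0; root [.O/../../XX/XO] d6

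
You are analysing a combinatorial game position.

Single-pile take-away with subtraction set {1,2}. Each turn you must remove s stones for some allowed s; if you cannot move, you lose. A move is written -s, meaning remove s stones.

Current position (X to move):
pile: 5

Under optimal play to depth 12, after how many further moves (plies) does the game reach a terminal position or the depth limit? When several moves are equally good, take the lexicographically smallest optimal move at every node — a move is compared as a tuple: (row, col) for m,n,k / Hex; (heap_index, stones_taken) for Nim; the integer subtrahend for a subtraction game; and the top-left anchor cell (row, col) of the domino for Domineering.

[5] X move#1: -1:-1/4, -2:+1/3*
[3] O move#2: -1:-1/2*, -2:-1/1
[2] X move#3: -1:-1/1, -2:+1/0*
[0] end (terminal -1, O#4); searched 5 to 12

PV length from [5]: 3 plies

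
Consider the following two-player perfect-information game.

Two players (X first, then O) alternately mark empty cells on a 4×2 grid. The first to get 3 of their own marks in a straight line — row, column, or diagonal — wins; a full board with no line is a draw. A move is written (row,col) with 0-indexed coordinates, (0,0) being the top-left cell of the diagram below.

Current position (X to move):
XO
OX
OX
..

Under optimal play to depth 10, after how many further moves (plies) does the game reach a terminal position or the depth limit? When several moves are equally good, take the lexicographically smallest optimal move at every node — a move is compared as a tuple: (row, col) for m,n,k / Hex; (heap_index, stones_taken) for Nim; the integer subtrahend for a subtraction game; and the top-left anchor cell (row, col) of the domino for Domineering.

PV length from [XO/OX/OX/..]: 1 ply

[XO/OX/OX/..] X move#1: (3,0):+0/XO/OX/OX/X., (3,1):+1/XO/OX/OX/.X*
[XO/OX/OX/.X] end (terminal -1, O#2); searched XO/OX/OX/.. to 10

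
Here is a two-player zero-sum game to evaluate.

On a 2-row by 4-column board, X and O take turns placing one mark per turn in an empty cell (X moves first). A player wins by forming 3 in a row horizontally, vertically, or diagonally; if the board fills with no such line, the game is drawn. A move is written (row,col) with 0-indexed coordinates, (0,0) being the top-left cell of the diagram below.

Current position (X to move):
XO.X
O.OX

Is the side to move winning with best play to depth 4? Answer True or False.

X winning at [XO.X/O.OX]: False

p1 X@[XO.X/O.OX]: (0,2)[XOXX/O.OX]-1 (1,1)[XO.X/OXOX]+0*
p2 O@[XO.X/OXOX]: (0,2)[XOOX/OXOX]+0*
p3 X@[XOOX/OXOX] terminal +0; root [XO.X/O.OX] d4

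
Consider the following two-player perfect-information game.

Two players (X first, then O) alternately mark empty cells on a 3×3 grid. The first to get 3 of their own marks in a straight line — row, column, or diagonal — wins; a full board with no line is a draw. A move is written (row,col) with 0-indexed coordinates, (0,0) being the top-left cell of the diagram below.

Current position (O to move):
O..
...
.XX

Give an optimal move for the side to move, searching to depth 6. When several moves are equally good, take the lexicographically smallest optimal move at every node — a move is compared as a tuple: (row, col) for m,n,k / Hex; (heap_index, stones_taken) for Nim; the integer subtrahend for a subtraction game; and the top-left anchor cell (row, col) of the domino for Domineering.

[O../.../.XX] O move#1: (0,1):-1/OO./.../.XX, (0,2):-1/O.O/.../.XX, (1,0):-1/O../O../.XX, (1,1):-1/O../.O./.XX, (1,2):-1/O../..O/.XX, (2,0):+1/O../.../OXX*
[O../.../OXX] X move#2: (0,1):-1/OX./.../OXX*, (0,2):-1/O.X/.../OXX, (1,0):-1/O../X../OXX, (1,1):-1/O../.X./OXX, (1,2):-1/O../..X/OXX
[OX./.../OXX] O move#3: (0,2):-1/OXO/.../OXX, (1,0):+1/OX./O../OXX*, (1,1):+1/OX./.O./OXX, (1,2):-1/OX./..O/OXX
[OX./O../OXX] end (terminal -1, X#4); searched O../.../.XX to 6

O's best at [O../.../.XX]: (2,0)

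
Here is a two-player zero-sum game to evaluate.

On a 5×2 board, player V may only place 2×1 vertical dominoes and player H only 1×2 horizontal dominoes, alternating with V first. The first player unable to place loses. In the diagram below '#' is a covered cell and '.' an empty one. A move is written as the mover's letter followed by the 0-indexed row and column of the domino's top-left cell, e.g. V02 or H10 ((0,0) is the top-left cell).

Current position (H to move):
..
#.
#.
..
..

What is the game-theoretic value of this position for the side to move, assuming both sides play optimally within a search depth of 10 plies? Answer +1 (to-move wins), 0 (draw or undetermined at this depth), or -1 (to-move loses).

ply 1, H at ../#./#./../.. | H00=-1→##/#./#./../..; H30=+1→../#./#./##/..*; H40=+1→../#./#./../##
ply 2, V at ../#./#./##/.. | V01=-1→.#/##/#./##/..*; V11=-1→../##/##/##/..
ply 3, H at .#/##/#./##/.. | H40=+1→.#/##/#./##/##*
ply 4: .#/##/#./##/## is terminal -1 (V); from ../#./#./../.. depth 10

value(../#./#./../.., H) = +1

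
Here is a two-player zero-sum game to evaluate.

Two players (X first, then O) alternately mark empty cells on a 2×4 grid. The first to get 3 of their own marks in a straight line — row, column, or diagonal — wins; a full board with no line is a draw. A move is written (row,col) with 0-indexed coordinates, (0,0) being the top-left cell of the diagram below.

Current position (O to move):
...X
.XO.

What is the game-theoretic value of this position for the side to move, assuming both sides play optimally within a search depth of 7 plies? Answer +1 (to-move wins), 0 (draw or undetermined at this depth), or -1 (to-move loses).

value(...X/.XO., O) = 0

[...X/.XO.] O move#1: (0,0):+0/O..X/.XO.*, (0,1):+0/.O.X/.XO., (0,2):+0/..OX/.XO., (1,0):+0/...X/OXO., (1,3):+0/...X/.XOO
[O..X/.XO.] X move#2: (0,1):+0/OX.X/.XO.*, (0,2):+0/O.XX/.XO., (1,0):+0/O..X/XXO., (1,3):+0/O..X/.XOX
[OX.X/.XO.] O move#3: (0,2):+0/OXOX/.XO.*, (1,0):-1/OX.X/OXO., (1,3):-1/OX.X/.XOO
[OXOX/.XO.] X move#4: (1,0):+0/OXOX/XXO.*, (1,3):+0/OXOX/.XOX
[OXOX/XXO.] O move#5: (1,3):+0/OXOX/XXOO*
[OXOX/XXOO] end (terminal +0, X#6); searched ...X/.XO. to 7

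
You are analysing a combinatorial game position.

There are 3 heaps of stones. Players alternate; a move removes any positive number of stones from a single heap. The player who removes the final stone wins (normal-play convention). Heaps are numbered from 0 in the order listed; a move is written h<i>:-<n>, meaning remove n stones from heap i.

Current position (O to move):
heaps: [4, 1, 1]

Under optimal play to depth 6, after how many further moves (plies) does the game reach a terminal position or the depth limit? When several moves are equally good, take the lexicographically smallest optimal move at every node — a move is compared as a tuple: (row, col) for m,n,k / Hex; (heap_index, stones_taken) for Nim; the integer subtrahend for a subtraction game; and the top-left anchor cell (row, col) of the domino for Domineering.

p1 O@[(4,1,1)]: h0:-1[(3,1,1)]-1 h0:-2[(2,1,1)]-1 h0:-3[(1,1,1)]-1 h0:-4[(0,1,1)]+1* h1:-1[(4,0,1)]-1 h2:-1[(4,1,0)]-1
p2 X@[(0,1,1)]: h1:-1[(0,0,1)]-1* h2:-1[(0,1,0)]-1
p3 O@[(0,0,1)]: h2:-1[(0,0,0)]+1*
p4 X@[(0,0,0)] terminal -1; root [(4,1,1)] d6

PV length from [(4,1,1)]: 3 plies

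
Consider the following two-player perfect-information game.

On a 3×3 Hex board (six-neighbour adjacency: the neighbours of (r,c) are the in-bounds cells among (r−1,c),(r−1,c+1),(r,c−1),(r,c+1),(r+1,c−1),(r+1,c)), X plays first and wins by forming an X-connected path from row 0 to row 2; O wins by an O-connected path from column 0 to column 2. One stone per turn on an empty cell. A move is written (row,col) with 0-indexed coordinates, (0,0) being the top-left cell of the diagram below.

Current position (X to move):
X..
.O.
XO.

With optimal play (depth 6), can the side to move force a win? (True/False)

ply 1, X at X../.O./XO. | (0,1)=-1→XX./.O./XO.; (0,2)=-1→X.X/.O./XO.; (1,0)=+1→X../XO./XO.*; (1,2)=-1→X../.OX/XO.; (2,2)=-1→X../.O./XOX
ply 2: X../XO./XO. is terminal -1 (O); from X../.O./XO. depth 6

X winning at [X../.O./XO.]: True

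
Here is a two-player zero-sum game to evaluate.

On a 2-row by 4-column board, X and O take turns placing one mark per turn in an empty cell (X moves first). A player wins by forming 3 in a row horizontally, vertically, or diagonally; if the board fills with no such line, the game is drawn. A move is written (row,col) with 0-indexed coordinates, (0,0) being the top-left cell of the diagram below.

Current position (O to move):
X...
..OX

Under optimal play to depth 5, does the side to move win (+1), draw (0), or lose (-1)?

value(X.../..OX, O) = 0

p1 O@[X.../..OX]: (0,1)[XO../..OX]+0* (0,2)[X.O./..OX]+0 (0,3)[X..O/..OX]+0 (1,0)[X.../O.OX]+0 (1,1)[X.../.OOX]+0
p2 X@[XO../..OX]: (0,2)[XOX./..OX]+0* (0,3)[XO.X/..OX]+0 (1,0)[XO../X.OX]+0 (1,1)[XO../.XOX]+0
p3 O@[XOX./..OX]: (0,3)[XOXO/..OX]+0* (1,0)[XOX./O.OX]+0 (1,1)[XOX./.OOX]+0
p4 X@[XOXO/..OX]: (1,0)[XOXO/X.OX]+0* (1,1)[XOXO/.XOX]+0
p5 O@[XOXO/X.OX]: (1,1)[XOXO/XOOX]+0*
p6 X@[XOXO/XOOX] terminal +0; root [X.../..OX] d5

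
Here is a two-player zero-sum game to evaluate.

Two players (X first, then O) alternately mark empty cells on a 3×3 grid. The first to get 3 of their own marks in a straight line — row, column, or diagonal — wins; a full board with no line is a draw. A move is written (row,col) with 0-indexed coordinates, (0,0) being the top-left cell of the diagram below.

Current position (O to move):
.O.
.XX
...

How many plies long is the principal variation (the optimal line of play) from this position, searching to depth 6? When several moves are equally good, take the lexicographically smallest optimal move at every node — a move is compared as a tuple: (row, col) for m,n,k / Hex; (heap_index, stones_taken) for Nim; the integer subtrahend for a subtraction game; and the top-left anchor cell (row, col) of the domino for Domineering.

p1 O@[.O./.XX/...]: (0,0)[OO./.XX/...]-1* (0,2)[.OO/.XX/...]-1 (1,0)[.O./OXX/...]-1 (2,0)[.O./.XX/O..]-1 (2,1)[.O./.XX/.O.]-1 (2,2)[.O./.XX/..O]-1
p2 X@[OO./.XX/...]: (0,2)[OOX/.XX/...]+1* (1,0)[OO./XXX/...]+1 (2,0)[OO./.XX/X..]-1 (2,1)[OO./.XX/.X.]-1 (2,2)[OO./.XX/..X]-1
p3 O@[OOX/.XX/...]: (1,0)[OOX/OXX/...]-1* (2,0)[OOX/.XX/O..]-1 (2,1)[OOX/.XX/.O.]-1 (2,2)[OOX/.XX/..O]-1
p4 X@[OOX/OXX/...]: (2,0)[OOX/OXX/X..]+1* (2,1)[OOX/OXX/.X.]-1 (2,2)[OOX/OXX/..X]+1
p5 O@[OOX/OXX/X..] terminal -1; root [.O./.XX/...] d6

PV length from [.O./.XX/...]: 4 plies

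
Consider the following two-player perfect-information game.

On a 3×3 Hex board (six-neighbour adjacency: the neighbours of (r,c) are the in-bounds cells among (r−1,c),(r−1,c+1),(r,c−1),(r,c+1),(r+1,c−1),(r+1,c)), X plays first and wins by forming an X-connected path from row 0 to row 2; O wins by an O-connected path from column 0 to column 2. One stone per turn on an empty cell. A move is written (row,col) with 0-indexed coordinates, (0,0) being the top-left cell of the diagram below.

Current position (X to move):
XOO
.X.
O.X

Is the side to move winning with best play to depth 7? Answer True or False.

X winning at [XOO/.X./O.X]: True

p1 X@[XOO/.X./O.X]: (1,0)[XOO/XX./O.X]+1* (1,2)[XOO/.XX/O.X]-1 (2,1)[XOO/.X./OXX]-1
p2 O@[XOO/XX./O.X]: (1,2)[XOO/XXO/O.X]-1* (2,1)[XOO/XX./OOX]-1
p3 X@[XOO/XXO/O.X]: (2,1)[XOO/XXO/OXX]+1*
p4 O@[XOO/XXO/OXX] terminal -1; root [XOO/.X./O.X] d7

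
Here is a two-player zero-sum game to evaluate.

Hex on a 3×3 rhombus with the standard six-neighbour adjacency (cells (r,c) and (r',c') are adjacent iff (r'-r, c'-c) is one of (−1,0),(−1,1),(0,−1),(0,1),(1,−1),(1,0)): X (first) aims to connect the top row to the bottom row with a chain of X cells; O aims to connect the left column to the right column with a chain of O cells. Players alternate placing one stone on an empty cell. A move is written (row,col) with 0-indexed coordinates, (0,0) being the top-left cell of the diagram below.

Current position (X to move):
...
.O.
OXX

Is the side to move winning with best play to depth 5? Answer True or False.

X winning at [.../.O./OXX]: False

[.../.O./OXX] X move#1: (0,0):-1/X../.O./OXX*, (0,1):-1/.X./.O./OXX, (0,2):-1/..X/.O./OXX, (1,0):-1/.../XO./OXX, (1,2):-1/.../.OX/OXX
[X../.O./OXX] O move#2: (0,1):+1/XO./.O./OXX*, (0,2):+1/X.O/.O./OXX, (1,0):+1/X../OO./OXX, (1,2):+1/X../.OO/OXX
[XO./.O./OXX] X move#3: (0,2):-1/XOX/.O./OXX*, (1,0):-1/XO./XO./OXX, (1,2):-1/XO./.OX/OXX
[XOX/.O./OXX] O move#4: (1,0):-1/XOX/OO./OXX, (1,2):+1/XOX/.OO/OXX*
[XOX/.OO/OXX] end (terminal -1, X#5); searched .../.O./OXX to 5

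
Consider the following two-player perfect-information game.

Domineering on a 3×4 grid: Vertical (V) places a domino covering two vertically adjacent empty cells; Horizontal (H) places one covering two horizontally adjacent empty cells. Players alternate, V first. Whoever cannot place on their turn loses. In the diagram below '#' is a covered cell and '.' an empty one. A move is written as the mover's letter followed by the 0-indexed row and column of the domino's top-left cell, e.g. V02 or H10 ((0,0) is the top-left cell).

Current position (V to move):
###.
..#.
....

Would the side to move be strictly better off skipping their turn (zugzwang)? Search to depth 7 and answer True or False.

[###./..#./....] V move#1: V03:-1/####/..##/...., V10:+1/###./#.#./#...*, V11:+1/###./.##./.#.., V13:-1/###./..##/...#
[###./#.#./#...] H move#2: H21:-1/###./#.#./###.*, H22:-1/###./#.#./#.##
[###./#.#./###.] V move#3: V03:+1/####/#.##/###.*, V13:+1/###./#.##/####
[####/#.##/###.] end (terminal -1, H#4); searched ###./..#./.... to 7
if V skipped the turn, H would face:
~ [###./..#./....] H move#1: H10:+1/###./###./....*, H20:+1/###./..#./##.., H21:-1/###./..#./.##., H22:-1/###./..#./..##
~ [###./###./....] V move#2: V03:-1/####/####/....*, V13:-1/###./####/...#
~ [####/####/....] H move#3: H20:+1/####/####/##..*, H21:+1/####/####/.##., H22:+1/####/####/..##
~ [####/####/##..] end (terminal -1, V#4); searched ###./..#./.... to 7
compare (V): move=+1 vs pass=-1

zugzwang(###./..#./...., V) = False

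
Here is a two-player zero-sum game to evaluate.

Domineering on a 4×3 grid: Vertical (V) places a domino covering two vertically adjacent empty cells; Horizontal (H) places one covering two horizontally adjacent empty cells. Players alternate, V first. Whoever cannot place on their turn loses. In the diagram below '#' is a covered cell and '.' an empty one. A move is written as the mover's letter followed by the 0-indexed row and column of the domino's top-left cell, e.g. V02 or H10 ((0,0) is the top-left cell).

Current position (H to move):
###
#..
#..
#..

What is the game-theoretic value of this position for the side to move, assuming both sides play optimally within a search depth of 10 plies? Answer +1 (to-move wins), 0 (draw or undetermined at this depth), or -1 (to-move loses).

[###/#../#../#..] H move#1: H11:-1/###/###/#../#.., H21:+1/###/#../###/#..*, H31:-1/###/#../#../###
[###/#../###/#..] end (terminal -1, V#2); searched ###/#../#../#.. to 10

value(###/#../#../#.., H) = +1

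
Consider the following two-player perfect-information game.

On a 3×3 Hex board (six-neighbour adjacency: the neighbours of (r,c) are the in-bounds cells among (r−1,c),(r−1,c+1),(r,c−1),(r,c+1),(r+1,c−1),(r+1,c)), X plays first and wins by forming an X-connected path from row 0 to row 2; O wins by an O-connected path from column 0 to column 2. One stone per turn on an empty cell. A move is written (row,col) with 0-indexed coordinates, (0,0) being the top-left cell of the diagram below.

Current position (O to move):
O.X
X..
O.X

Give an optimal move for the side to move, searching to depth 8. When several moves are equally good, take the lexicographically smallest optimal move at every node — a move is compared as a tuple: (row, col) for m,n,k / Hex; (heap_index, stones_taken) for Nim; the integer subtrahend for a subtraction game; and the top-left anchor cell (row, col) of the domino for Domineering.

p1 O@[O.X/X../O.X]: (0,1)[OOX/X../O.X]-1 (1,1)[O.X/XO./O.X]-1 (1,2)[O.X/X.O/O.X]+1* (2,1)[O.X/X../OOX]-1
p2 X@[O.X/X.O/O.X]: (0,1)[OXX/X.O/O.X]-1* (1,1)[O.X/XXO/O.X]-1 (2,1)[O.X/X.O/OXX]-1
p3 O@[OXX/X.O/O.X]: (1,1)[OXX/XOO/O.X]+1* (2,1)[OXX/X.O/OOX]+1
p4 X@[OXX/XOO/O.X] terminal -1; root [O.X/X../O.X] d8

O's best at [O.X/X../O.X]: (1,2)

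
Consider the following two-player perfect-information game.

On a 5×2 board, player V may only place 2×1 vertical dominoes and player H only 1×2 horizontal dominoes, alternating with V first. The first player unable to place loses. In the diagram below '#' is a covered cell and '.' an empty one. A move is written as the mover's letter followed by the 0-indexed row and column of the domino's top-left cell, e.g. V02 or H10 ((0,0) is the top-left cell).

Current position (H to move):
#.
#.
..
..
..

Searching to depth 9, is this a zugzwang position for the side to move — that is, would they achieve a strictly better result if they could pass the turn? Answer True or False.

zugzwang(#./#./../../.., H) = False

[#./#./../../..] H move#1: H20:-1/#./#./##/../.., H30:+1/#./#./../##/..*, H40:-1/#./#./../../##
[#./#./../##/..] V move#2: V01:-1/##/##/../##/..*, V11:-1/#./##/.#/##/..
[##/##/../##/..] H move#3: H20:+1/##/##/##/##/..*, H40:+1/##/##/../##/##
[##/##/##/##/..] end (terminal -1, V#4); searched #./#./../../.. to 9
if H skipped the turn, V would face:
~ [#./#./../../..] V move#1: V01:-1/##/##/../../.., V11:-1/#./##/.#/../.., V20:+1/#./#./#./#./..*, V21:+1/#./#./.#/.#/.., V30:+1/#./#./../#./#., V31:+1/#./#./../.#/.#
~ [#./#./#./#./..] H move#2: H40:-1/#./#./#./#./##*
~ [#./#./#./#./##] V move#3: V01:+1/##/##/#./#./##*, V11:+1/#./##/##/#./##, V21:+1/#./#./##/##/##
~ [##/##/#./#./##] end (terminal -1, H#4); searched #./#./../../.. to 9
compare (H): move=+1 vs pass=-1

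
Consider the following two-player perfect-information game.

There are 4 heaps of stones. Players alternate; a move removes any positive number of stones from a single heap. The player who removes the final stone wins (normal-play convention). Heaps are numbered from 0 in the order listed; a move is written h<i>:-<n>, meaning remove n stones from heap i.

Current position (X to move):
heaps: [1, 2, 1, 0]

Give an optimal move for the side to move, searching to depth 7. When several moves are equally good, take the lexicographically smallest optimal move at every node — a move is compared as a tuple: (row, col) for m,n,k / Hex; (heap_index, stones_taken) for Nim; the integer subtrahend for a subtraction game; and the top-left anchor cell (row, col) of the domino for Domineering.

X's best at [(1,2,1,0)]: h1:-2

p1 X@[(1,2,1,0)]: h0:-1[(0,2,1,0)]-1 h1:-1[(1,1,1,0)]-1 h1:-2[(1,0,1,0)]+1* h2:-1[(1,2,0,0)]-1
p2 O@[(1,0,1,0)]: h0:-1[(0,0,1,0)]-1* h2:-1[(1,0,0,0)]-1
p3 X@[(0,0,1,0)]: h2:-1[(0,0,0,0)]+1*
p4 O@[(0,0,0,0)] terminal -1; root [(1,2,1,0)] d7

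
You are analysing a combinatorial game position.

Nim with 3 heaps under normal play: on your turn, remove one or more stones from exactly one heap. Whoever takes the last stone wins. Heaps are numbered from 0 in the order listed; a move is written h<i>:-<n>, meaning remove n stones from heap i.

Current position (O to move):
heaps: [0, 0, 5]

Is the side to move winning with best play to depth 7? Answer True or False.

O winning at [(0,0,5)]: True

[(0,0,5)] O move#1: h2:-1:-1/(0,0,4), h2:-2:-1/(0,0,3), h2:-3:-1/(0,0,2), h2:-4:-1/(0,0,1), h2:-5:+1/(0,0,0)*
[(0,0,0)] end (terminal -1, X#2); searched (0,0,5) to 7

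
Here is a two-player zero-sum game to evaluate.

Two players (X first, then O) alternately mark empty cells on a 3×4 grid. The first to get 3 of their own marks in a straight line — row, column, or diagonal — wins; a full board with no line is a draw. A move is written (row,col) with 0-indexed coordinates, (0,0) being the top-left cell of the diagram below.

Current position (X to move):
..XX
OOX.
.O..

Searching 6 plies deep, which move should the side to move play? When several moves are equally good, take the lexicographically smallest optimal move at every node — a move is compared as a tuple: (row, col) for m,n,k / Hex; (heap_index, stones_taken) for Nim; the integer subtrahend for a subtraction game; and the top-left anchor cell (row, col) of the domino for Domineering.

ply 1, X at ..XX/OOX./.O.. | (0,0)=-1→X.XX/OOX./.O..; (0,1)=+1→.XXX/OOX./.O..*; (1,3)=-1→..XX/OOXX/.O..; (2,0)=-1→..XX/OOX./XO..; (2,2)=+1→..XX/OOX./.OX.; (2,3)=-1→..XX/OOX./.O.X
ply 2: .XXX/OOX./.O.. is terminal -1 (O); from ..XX/OOX./.O.. depth 6

X's best at [..XX/OOX./.O..]: (0,1)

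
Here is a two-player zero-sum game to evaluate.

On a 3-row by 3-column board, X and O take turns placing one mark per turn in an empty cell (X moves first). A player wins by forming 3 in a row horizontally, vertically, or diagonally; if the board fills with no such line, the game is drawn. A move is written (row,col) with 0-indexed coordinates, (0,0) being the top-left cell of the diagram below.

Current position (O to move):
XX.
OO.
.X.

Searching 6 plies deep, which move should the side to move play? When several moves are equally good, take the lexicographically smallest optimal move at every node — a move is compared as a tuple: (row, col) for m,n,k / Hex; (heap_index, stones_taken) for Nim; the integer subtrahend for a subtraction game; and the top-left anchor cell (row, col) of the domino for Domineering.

O's best at [XX./OO./.X.]: (0,2)

[XX./OO./.X.] O move#1: (0,2):+1/XXO/OO./.X.*, (1,2):+1/XX./OOO/.X., (2,0):-1/XX./OO./OX., (2,2):-1/XX./OO./.XO
[XXO/OO./.X.] X move#2: (1,2):-1/XXO/OOX/.X.*, (2,0):-1/XXO/OO./XX., (2,2):-1/XXO/OO./.XX
[XXO/OOX/.X.] O move#3: (2,0):+1/XXO/OOX/OX.*, (2,2):+0/XXO/OOX/.XO
[XXO/OOX/OX.] end (terminal -1, X#4); searched XX./OO./.X. to 6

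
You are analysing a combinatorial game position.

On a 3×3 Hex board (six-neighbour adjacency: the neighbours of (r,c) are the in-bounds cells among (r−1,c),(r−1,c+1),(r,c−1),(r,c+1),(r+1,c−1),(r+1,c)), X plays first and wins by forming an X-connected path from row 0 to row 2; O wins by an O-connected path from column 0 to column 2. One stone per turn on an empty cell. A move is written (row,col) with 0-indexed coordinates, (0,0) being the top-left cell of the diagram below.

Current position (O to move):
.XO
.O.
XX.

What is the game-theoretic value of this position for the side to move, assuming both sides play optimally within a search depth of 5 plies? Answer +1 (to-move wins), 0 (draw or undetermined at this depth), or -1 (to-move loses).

[.XO/.O./XX.] O move#1: (0,0):-1/OXO/.O./XX., (1,0):+1/.XO/OO./XX.*, (1,2):-1/.XO/.OO/XX., (2,2):-1/.XO/.O./XXO
[.XO/OO./XX.] end (terminal -1, X#2); searched .XO/.O./XX. to 5

value(.XO/.O./XX., O) = +1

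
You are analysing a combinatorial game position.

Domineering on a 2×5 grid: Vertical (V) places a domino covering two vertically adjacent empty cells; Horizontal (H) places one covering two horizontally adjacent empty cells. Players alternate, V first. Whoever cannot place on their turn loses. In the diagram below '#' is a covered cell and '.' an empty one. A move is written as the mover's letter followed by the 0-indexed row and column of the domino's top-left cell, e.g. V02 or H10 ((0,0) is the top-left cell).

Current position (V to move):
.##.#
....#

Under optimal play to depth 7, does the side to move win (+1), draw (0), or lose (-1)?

value(.##.#/....#, V) = -1

[.##.#/....#] V move#1: V00:-1/###.#/#...#*, V03:-1/.####/...##
[###.#/#...#] H move#2: H11:-1/###.#/###.#, H12:+1/###.#/#.###*
[###.#/#.###] end (terminal -1, V#3); searched .##.#/....# to 7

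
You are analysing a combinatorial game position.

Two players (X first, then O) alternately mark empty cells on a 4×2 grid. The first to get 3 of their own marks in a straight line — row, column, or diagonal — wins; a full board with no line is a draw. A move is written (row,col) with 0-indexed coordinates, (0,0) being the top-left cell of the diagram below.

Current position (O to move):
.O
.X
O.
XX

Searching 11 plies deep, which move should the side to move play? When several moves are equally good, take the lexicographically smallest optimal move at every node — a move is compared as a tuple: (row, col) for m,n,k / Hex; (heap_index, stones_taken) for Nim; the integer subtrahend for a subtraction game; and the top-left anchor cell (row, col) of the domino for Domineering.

O's best at [.O/.X/O./XX]: (2,1)

[.O/.X/O./XX] O move#1: (0,0):-1/OO/.X/O./XX, (1,0):-1/.O/OX/O./XX, (2,1):+0/.O/.X/OO/XX*
[.O/.X/OO/XX] X move#2: (0,0):+0/XO/.X/OO/XX*, (1,0):+0/.O/XX/OO/XX
[XO/.X/OO/XX] O move#3: (1,0):+0/XO/OX/OO/XX*
[XO/OX/OO/XX] end (terminal +0, X#4); searched .O/.X/O./XX to 11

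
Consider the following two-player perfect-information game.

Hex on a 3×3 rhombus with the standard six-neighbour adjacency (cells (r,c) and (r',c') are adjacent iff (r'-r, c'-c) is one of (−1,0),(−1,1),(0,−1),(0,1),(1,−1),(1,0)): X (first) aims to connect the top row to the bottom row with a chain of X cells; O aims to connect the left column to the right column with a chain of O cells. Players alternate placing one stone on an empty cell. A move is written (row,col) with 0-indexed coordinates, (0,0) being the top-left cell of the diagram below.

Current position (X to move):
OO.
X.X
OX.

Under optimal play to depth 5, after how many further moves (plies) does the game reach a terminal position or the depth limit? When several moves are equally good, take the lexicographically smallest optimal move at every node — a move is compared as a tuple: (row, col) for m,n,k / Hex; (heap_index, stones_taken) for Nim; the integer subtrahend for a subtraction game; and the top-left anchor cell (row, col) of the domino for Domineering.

PV length from [OO./X.X/OX.]: 1 ply

ply 1, X at OO./X.X/OX. | (0,2)=+1→OOX/X.X/OX.*; (1,1)=-1→OO./XXX/OX.; (2,2)=-1→OO./X.X/OXX
ply 2: OOX/X.X/OX. is terminal -1 (O); from OO./X.X/OX. depth 5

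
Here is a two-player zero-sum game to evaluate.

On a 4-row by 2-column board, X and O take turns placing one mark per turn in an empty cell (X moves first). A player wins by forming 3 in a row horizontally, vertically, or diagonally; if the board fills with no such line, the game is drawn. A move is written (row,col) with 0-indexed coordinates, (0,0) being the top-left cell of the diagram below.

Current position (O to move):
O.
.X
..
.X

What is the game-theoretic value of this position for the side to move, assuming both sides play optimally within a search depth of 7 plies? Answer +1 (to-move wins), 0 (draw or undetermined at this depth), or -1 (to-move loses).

ply 1, O at O./.X/../.X | (0,1)=-1→OO/.X/../.X; (1,0)=-1→O./OX/../.X; (2,0)=-1→O./.X/O./.X; (2,1)=+0→O./.X/.O/.X*; (3,0)=-1→O./.X/../OX
ply 2, X at O./.X/.O/.X | (0,1)=+0→OX/.X/.O/.X*; (1,0)=+0→O./XX/.O/.X; (2,0)=+0→O./.X/XO/.X; (3,0)=+0→O./.X/.O/XX
ply 3, O at OX/.X/.O/.X | (1,0)=+0→OX/OX/.O/.X*; (2,0)=+0→OX/.X/OO/.X; (3,0)=+0→OX/.X/.O/OX
ply 4, X at OX/OX/.O/.X | (2,0)=+0→OX/OX/XO/.X*; (3,0)=-1→OX/OX/.O/XX
ply 5, O at OX/OX/XO/.X | (3,0)=+0→OX/OX/XO/OX*
ply 6: OX/OX/XO/OX is terminal +0 (X); from O./.X/../.X depth 7

value(O./.X/../.X, O) = 0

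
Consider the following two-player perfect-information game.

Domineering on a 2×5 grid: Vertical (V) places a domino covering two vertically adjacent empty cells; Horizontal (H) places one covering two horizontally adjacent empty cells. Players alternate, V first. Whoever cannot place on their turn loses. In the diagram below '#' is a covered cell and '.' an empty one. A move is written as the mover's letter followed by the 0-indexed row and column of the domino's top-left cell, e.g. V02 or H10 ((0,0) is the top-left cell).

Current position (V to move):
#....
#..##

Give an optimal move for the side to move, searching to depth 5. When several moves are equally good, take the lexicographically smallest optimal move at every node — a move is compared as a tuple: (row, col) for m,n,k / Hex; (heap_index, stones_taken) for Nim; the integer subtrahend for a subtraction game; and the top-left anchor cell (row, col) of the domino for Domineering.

p1 V@[#..../#..##]: V01[##.../##.##]-1 V02[#.#../#.###]+1*
p2 H@[#.#../#.###]: H03[#.###/#.###]-1*
p3 V@[#.###/#.###]: V01[#####/#####]+1*
p4 H@[#####/#####] terminal -1; root [#..../#..##] d5

V's best at [#..../#..##]: V02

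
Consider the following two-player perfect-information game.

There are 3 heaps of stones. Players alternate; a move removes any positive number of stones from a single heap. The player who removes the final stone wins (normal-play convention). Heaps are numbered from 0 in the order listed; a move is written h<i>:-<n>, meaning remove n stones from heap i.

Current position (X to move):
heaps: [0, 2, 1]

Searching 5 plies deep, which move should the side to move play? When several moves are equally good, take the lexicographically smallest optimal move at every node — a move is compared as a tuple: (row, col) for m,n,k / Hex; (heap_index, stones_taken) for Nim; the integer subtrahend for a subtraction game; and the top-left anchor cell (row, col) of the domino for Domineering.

X's best at [(0,2,1)]: h1:-1

ply 1, X at (0,2,1) | h1:-1=+1→(0,1,1)*; h1:-2=-1→(0,0,1); h2:-1=-1→(0,2,0)
ply 2, O at (0,1,1) | h1:-1=-1→(0,0,1)*; h2:-1=-1→(0,1,0)
ply 3, X at (0,0,1) | h2:-1=+1→(0,0,0)*
ply 4: (0,0,0) is terminal -1 (O); from (0,2,1) depth 5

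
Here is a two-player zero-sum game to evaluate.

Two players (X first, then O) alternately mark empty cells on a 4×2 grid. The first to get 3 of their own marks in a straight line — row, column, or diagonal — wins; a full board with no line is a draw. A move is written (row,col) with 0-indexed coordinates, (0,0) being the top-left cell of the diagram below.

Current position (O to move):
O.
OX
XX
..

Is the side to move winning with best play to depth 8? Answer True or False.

ply 1, O at O./OX/XX/.. | (0,1)=-1→OO/OX/XX/..*; (3,0)=-1→O./OX/XX/O.; (3,1)=-1→O./OX/XX/.O
ply 2, X at OO/OX/XX/.. | (3,0)=+0→OO/OX/XX/X.; (3,1)=+1→OO/OX/XX/.X*
ply 3: OO/OX/XX/.X is terminal -1 (O); from O./OX/XX/.. depth 8

O winning at [O./OX/XX/..]: False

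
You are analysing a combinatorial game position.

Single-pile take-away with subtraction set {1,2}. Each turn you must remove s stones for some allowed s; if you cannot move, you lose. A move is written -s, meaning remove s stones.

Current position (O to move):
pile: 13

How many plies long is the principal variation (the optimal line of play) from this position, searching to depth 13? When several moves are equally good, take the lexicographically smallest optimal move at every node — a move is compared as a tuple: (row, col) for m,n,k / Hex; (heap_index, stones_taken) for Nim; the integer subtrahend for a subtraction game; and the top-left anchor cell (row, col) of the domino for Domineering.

[13] O move#1: -1:+1/12*, -2:-1/11
[12] X move#2: -1:-1/11*, -2:-1/10
[11] O move#3: -1:-1/10, -2:+1/9*
[9] X move#4: -1:-1/8*, -2:-1/7
[8] O move#5: -1:-1/7, -2:+1/6*
[6] X move#6: -1:-1/5*, -2:-1/4
[5] O move#7: -1:-1/4, -2:+1/3*
[3] X move#8: -1:-1/2*, -2:-1/1
[2] O move#9: -1:-1/1, -2:+1/0*
[0] end (terminal -1, X#10); searched 13 to 13

PV length from [13]: 9 plies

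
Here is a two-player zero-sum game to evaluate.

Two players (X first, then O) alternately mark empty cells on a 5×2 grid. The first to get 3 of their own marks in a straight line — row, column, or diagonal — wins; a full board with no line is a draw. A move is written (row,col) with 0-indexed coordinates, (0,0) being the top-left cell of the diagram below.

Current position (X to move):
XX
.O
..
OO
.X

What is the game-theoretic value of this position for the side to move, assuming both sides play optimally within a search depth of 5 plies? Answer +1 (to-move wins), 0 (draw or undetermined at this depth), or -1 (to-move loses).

p1 X@[XX/.O/../OO/.X]: (1,0)[XX/XO/../OO/.X]-1* (2,0)[XX/.O/X./OO/.X]-1 (2,1)[XX/.O/.X/OO/.X]-1 (4,0)[XX/.O/../OO/XX]-1
p2 O@[XX/XO/../OO/.X]: (2,0)[XX/XO/O./OO/.X]+1* (2,1)[XX/XO/.O/OO/.X]+1 (4,0)[XX/XO/../OO/OX]-1
p3 X@[XX/XO/O./OO/.X]: (2,1)[XX/XO/OX/OO/.X]-1* (4,0)[XX/XO/O./OO/XX]-1
p4 O@[XX/XO/OX/OO/.X]: (4,0)[XX/XO/OX/OO/OX]+1*
p5 X@[XX/XO/OX/OO/OX] terminal -1; root [XX/.O/../OO/.X] d5

value(XX/.O/../OO/.X, X) = -1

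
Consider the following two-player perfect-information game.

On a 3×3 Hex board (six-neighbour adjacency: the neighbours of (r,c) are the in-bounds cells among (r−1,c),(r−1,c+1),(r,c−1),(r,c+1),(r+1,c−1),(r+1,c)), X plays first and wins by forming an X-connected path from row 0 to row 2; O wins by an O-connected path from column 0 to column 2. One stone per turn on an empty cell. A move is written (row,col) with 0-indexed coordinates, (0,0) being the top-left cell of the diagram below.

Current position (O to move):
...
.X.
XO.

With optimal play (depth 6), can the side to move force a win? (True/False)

p1 O@[.../.X./XO.]: (0,0)[O../.X./XO.]-1* (0,1)[.O./.X./XO.]-1 (0,2)[..O/.X./XO.]-1 (1,0)[.../OX./XO.]-1 (1,2)[.../.XO/XO.]-1 (2,2)[.../.X./XOO]-1
p2 X@[O../.X./XO.]: (0,1)[OX./.X./XO.]+1* (0,2)[O.X/.X./XO.]+1 (1,0)[O../XX./XO.]+1 (1,2)[O../.XX/XO.]+1 (2,2)[O../.X./XOX]+1
p3 O@[OX./.X./XO.] terminal -1; root [.../.X./XO.] d6

O winning at [.../.X./XO.]: False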